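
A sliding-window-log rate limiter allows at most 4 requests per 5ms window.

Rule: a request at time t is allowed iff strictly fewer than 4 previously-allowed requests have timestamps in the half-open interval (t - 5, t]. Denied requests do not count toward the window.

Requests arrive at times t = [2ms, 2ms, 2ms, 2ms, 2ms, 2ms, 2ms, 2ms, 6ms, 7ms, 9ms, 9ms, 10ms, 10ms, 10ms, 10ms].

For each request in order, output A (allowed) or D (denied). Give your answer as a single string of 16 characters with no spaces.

Tracking allowed requests in the window:
  req#1 t=2ms: ALLOW
  req#2 t=2ms: ALLOW
  req#3 t=2ms: ALLOW
  req#4 t=2ms: ALLOW
  req#5 t=2ms: DENY
  req#6 t=2ms: DENY
  req#7 t=2ms: DENY
  req#8 t=2ms: DENY
  req#9 t=6ms: DENY
  req#10 t=7ms: ALLOW
  req#11 t=9ms: ALLOW
  req#12 t=9ms: ALLOW
  req#13 t=10ms: ALLOW
  req#14 t=10ms: DENY
  req#15 t=10ms: DENY
  req#16 t=10ms: DENY

Answer: AAAADDDDDAAAADDD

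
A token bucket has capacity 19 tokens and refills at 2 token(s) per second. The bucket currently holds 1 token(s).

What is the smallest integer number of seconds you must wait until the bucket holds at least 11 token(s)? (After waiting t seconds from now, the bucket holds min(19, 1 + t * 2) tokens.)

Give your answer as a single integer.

Need 1 + t * 2 >= 11, so t >= 10/2.
Smallest integer t = ceil(10/2) = 5.

Answer: 5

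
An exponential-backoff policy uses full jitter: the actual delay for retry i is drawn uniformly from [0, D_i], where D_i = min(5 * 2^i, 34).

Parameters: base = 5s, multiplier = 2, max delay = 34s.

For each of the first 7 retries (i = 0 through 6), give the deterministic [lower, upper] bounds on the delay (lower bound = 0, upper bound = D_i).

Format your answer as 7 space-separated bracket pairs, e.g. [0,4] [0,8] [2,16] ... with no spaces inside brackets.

Computing bounds per retry:
  i=0: D_i=min(5*2^0,34)=5, bounds=[0,5]
  i=1: D_i=min(5*2^1,34)=10, bounds=[0,10]
  i=2: D_i=min(5*2^2,34)=20, bounds=[0,20]
  i=3: D_i=min(5*2^3,34)=34, bounds=[0,34]
  i=4: D_i=min(5*2^4,34)=34, bounds=[0,34]
  i=5: D_i=min(5*2^5,34)=34, bounds=[0,34]
  i=6: D_i=min(5*2^6,34)=34, bounds=[0,34]

Answer: [0,5] [0,10] [0,20] [0,34] [0,34] [0,34] [0,34]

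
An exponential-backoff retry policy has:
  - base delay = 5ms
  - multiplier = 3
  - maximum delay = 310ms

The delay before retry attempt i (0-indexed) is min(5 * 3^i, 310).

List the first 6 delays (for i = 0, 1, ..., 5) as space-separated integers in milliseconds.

Computing each delay:
  i=0: min(5*3^0, 310) = 5
  i=1: min(5*3^1, 310) = 15
  i=2: min(5*3^2, 310) = 45
  i=3: min(5*3^3, 310) = 135
  i=4: min(5*3^4, 310) = 310
  i=5: min(5*3^5, 310) = 310

Answer: 5 15 45 135 310 310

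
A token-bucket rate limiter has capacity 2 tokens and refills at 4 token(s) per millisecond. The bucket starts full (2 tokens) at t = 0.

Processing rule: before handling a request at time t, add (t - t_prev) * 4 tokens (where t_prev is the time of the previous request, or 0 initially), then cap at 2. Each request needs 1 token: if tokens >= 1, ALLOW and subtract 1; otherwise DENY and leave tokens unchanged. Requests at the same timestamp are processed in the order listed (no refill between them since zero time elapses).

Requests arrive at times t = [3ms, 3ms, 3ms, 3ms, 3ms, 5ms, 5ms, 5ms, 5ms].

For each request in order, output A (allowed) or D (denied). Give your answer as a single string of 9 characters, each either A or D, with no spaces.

Answer: AADDDAADD

Derivation:
Simulating step by step:
  req#1 t=3ms: ALLOW
  req#2 t=3ms: ALLOW
  req#3 t=3ms: DENY
  req#4 t=3ms: DENY
  req#5 t=3ms: DENY
  req#6 t=5ms: ALLOW
  req#7 t=5ms: ALLOW
  req#8 t=5ms: DENY
  req#9 t=5ms: DENY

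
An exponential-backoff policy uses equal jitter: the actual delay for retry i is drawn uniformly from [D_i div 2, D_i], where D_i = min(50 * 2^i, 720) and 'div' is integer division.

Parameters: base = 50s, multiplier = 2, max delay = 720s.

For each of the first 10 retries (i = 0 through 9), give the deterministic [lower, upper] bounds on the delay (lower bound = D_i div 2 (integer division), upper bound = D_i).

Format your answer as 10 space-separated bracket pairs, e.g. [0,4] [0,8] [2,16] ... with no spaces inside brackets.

Computing bounds per retry:
  i=0: D_i=min(50*2^0,720)=50, bounds=[25,50]
  i=1: D_i=min(50*2^1,720)=100, bounds=[50,100]
  i=2: D_i=min(50*2^2,720)=200, bounds=[100,200]
  i=3: D_i=min(50*2^3,720)=400, bounds=[200,400]
  i=4: D_i=min(50*2^4,720)=720, bounds=[360,720]
  i=5: D_i=min(50*2^5,720)=720, bounds=[360,720]
  i=6: D_i=min(50*2^6,720)=720, bounds=[360,720]
  i=7: D_i=min(50*2^7,720)=720, bounds=[360,720]
  i=8: D_i=min(50*2^8,720)=720, bounds=[360,720]
  i=9: D_i=min(50*2^9,720)=720, bounds=[360,720]

Answer: [25,50] [50,100] [100,200] [200,400] [360,720] [360,720] [360,720] [360,720] [360,720] [360,720]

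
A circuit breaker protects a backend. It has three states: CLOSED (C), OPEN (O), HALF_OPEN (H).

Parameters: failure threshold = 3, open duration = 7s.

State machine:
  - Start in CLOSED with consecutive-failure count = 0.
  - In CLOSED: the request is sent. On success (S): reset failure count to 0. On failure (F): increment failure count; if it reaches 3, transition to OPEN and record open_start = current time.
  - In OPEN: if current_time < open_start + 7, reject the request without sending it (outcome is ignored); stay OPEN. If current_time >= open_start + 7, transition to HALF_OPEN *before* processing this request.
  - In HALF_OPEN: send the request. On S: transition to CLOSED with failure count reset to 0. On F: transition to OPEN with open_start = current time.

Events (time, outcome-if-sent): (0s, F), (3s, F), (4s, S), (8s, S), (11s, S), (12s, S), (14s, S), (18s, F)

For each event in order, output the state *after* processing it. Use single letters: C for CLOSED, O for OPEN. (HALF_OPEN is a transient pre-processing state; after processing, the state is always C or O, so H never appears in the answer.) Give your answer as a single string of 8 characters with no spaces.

State after each event:
  event#1 t=0s outcome=F: state=CLOSED
  event#2 t=3s outcome=F: state=CLOSED
  event#3 t=4s outcome=S: state=CLOSED
  event#4 t=8s outcome=S: state=CLOSED
  event#5 t=11s outcome=S: state=CLOSED
  event#6 t=12s outcome=S: state=CLOSED
  event#7 t=14s outcome=S: state=CLOSED
  event#8 t=18s outcome=F: state=CLOSED

Answer: CCCCCCCC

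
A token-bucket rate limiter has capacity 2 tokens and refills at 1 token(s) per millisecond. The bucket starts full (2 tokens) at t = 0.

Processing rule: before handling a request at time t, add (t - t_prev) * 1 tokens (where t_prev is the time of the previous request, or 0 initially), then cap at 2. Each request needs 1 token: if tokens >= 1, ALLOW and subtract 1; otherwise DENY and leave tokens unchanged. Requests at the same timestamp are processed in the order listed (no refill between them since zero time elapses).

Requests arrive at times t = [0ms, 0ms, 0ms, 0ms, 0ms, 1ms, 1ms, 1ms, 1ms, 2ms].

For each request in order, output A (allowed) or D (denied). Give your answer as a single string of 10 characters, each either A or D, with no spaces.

Simulating step by step:
  req#1 t=0ms: ALLOW
  req#2 t=0ms: ALLOW
  req#3 t=0ms: DENY
  req#4 t=0ms: DENY
  req#5 t=0ms: DENY
  req#6 t=1ms: ALLOW
  req#7 t=1ms: DENY
  req#8 t=1ms: DENY
  req#9 t=1ms: DENY
  req#10 t=2ms: ALLOW

Answer: AADDDADDDA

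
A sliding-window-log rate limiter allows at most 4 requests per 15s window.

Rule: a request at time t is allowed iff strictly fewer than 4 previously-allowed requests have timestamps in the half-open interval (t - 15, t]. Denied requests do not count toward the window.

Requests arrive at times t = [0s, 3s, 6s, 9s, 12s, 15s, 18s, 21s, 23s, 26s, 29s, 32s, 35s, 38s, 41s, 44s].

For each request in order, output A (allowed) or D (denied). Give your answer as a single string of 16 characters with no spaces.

Answer: AAAADAAADADAAAAD

Derivation:
Tracking allowed requests in the window:
  req#1 t=0s: ALLOW
  req#2 t=3s: ALLOW
  req#3 t=6s: ALLOW
  req#4 t=9s: ALLOW
  req#5 t=12s: DENY
  req#6 t=15s: ALLOW
  req#7 t=18s: ALLOW
  req#8 t=21s: ALLOW
  req#9 t=23s: DENY
  req#10 t=26s: ALLOW
  req#11 t=29s: DENY
  req#12 t=32s: ALLOW
  req#13 t=35s: ALLOW
  req#14 t=38s: ALLOW
  req#15 t=41s: ALLOW
  req#16 t=44s: DENY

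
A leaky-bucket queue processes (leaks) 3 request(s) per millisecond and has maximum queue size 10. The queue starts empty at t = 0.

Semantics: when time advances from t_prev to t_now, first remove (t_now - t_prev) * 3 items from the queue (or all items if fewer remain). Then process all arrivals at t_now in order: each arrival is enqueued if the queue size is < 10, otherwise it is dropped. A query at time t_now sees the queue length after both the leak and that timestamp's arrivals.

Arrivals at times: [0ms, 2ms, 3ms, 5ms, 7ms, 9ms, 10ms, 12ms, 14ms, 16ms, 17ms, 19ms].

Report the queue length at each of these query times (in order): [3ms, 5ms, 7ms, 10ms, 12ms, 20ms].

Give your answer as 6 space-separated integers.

Answer: 1 1 1 1 1 0

Derivation:
Queue lengths at query times:
  query t=3ms: backlog = 1
  query t=5ms: backlog = 1
  query t=7ms: backlog = 1
  query t=10ms: backlog = 1
  query t=12ms: backlog = 1
  query t=20ms: backlog = 0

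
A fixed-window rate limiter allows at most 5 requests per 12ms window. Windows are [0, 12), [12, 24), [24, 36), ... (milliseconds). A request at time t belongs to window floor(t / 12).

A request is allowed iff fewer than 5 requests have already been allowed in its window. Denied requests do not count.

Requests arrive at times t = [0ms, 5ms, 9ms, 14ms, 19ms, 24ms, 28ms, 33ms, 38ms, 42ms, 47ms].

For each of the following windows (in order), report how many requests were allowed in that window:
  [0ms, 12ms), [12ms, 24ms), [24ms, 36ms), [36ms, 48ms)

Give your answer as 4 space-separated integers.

Answer: 3 2 3 3

Derivation:
Processing requests:
  req#1 t=0ms (window 0): ALLOW
  req#2 t=5ms (window 0): ALLOW
  req#3 t=9ms (window 0): ALLOW
  req#4 t=14ms (window 1): ALLOW
  req#5 t=19ms (window 1): ALLOW
  req#6 t=24ms (window 2): ALLOW
  req#7 t=28ms (window 2): ALLOW
  req#8 t=33ms (window 2): ALLOW
  req#9 t=38ms (window 3): ALLOW
  req#10 t=42ms (window 3): ALLOW
  req#11 t=47ms (window 3): ALLOW

Allowed counts by window: 3 2 3 3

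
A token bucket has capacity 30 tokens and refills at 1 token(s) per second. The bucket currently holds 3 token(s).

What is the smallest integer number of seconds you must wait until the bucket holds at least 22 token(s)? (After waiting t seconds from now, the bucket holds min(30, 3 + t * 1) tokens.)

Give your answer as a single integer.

Need 3 + t * 1 >= 22, so t >= 19/1.
Smallest integer t = ceil(19/1) = 19.

Answer: 19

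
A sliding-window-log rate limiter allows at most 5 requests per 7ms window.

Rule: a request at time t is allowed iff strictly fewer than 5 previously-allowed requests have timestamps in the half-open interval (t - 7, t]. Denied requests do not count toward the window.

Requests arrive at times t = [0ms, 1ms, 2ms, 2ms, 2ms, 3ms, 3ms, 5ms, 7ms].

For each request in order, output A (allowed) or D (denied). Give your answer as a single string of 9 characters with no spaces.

Answer: AAAAADDDA

Derivation:
Tracking allowed requests in the window:
  req#1 t=0ms: ALLOW
  req#2 t=1ms: ALLOW
  req#3 t=2ms: ALLOW
  req#4 t=2ms: ALLOW
  req#5 t=2ms: ALLOW
  req#6 t=3ms: DENY
  req#7 t=3ms: DENY
  req#8 t=5ms: DENY
  req#9 t=7ms: ALLOW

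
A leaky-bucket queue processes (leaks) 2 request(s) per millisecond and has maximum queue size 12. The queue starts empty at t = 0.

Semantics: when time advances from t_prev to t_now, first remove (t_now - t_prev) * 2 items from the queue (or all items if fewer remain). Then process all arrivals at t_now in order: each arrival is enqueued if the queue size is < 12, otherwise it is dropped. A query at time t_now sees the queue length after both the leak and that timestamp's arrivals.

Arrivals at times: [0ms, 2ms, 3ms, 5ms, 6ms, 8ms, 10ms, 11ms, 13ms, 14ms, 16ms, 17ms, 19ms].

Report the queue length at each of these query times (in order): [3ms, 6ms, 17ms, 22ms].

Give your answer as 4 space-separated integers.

Answer: 1 1 1 0

Derivation:
Queue lengths at query times:
  query t=3ms: backlog = 1
  query t=6ms: backlog = 1
  query t=17ms: backlog = 1
  query t=22ms: backlog = 0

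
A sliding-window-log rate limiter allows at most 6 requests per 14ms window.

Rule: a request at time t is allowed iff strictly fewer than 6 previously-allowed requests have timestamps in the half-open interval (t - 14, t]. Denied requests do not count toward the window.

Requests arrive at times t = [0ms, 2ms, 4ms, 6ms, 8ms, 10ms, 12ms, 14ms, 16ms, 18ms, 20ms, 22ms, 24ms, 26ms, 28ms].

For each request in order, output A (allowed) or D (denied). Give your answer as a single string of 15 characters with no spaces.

Tracking allowed requests in the window:
  req#1 t=0ms: ALLOW
  req#2 t=2ms: ALLOW
  req#3 t=4ms: ALLOW
  req#4 t=6ms: ALLOW
  req#5 t=8ms: ALLOW
  req#6 t=10ms: ALLOW
  req#7 t=12ms: DENY
  req#8 t=14ms: ALLOW
  req#9 t=16ms: ALLOW
  req#10 t=18ms: ALLOW
  req#11 t=20ms: ALLOW
  req#12 t=22ms: ALLOW
  req#13 t=24ms: ALLOW
  req#14 t=26ms: DENY
  req#15 t=28ms: ALLOW

Answer: AAAAAADAAAAAADA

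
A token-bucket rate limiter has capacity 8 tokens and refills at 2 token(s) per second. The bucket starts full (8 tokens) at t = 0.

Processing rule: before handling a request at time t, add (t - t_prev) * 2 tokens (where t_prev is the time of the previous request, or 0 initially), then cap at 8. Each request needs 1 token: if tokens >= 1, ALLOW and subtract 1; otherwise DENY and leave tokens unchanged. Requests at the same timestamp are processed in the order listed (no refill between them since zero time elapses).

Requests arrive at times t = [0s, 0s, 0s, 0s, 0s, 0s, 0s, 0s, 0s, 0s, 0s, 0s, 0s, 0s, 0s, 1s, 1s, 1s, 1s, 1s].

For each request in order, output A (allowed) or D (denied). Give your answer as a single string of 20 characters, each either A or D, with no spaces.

Simulating step by step:
  req#1 t=0s: ALLOW
  req#2 t=0s: ALLOW
  req#3 t=0s: ALLOW
  req#4 t=0s: ALLOW
  req#5 t=0s: ALLOW
  req#6 t=0s: ALLOW
  req#7 t=0s: ALLOW
  req#8 t=0s: ALLOW
  req#9 t=0s: DENY
  req#10 t=0s: DENY
  req#11 t=0s: DENY
  req#12 t=0s: DENY
  req#13 t=0s: DENY
  req#14 t=0s: DENY
  req#15 t=0s: DENY
  req#16 t=1s: ALLOW
  req#17 t=1s: ALLOW
  req#18 t=1s: DENY
  req#19 t=1s: DENY
  req#20 t=1s: DENY

Answer: AAAAAAAADDDDDDDAADDD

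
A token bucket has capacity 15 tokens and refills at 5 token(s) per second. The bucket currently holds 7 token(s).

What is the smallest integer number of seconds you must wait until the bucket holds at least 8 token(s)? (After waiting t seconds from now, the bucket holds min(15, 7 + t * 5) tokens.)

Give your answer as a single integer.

Answer: 1

Derivation:
Need 7 + t * 5 >= 8, so t >= 1/5.
Smallest integer t = ceil(1/5) = 1.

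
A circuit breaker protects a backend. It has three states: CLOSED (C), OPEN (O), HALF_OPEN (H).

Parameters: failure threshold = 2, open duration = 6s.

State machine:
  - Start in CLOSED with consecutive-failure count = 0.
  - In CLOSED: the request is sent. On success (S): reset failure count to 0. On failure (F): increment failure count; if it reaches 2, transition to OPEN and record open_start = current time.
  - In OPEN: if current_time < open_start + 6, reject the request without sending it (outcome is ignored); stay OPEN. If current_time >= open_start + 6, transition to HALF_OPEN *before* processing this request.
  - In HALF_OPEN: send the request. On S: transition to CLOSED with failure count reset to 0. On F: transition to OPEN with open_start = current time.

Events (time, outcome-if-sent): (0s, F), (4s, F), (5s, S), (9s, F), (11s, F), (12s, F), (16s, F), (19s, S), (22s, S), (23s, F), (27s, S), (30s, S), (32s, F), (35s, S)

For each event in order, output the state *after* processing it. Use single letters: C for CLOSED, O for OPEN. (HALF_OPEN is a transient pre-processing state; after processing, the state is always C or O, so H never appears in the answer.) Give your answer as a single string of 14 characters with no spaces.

State after each event:
  event#1 t=0s outcome=F: state=CLOSED
  event#2 t=4s outcome=F: state=OPEN
  event#3 t=5s outcome=S: state=OPEN
  event#4 t=9s outcome=F: state=OPEN
  event#5 t=11s outcome=F: state=OPEN
  event#6 t=12s outcome=F: state=OPEN
  event#7 t=16s outcome=F: state=OPEN
  event#8 t=19s outcome=S: state=CLOSED
  event#9 t=22s outcome=S: state=CLOSED
  event#10 t=23s outcome=F: state=CLOSED
  event#11 t=27s outcome=S: state=CLOSED
  event#12 t=30s outcome=S: state=CLOSED
  event#13 t=32s outcome=F: state=CLOSED
  event#14 t=35s outcome=S: state=CLOSED

Answer: COOOOOOCCCCCCC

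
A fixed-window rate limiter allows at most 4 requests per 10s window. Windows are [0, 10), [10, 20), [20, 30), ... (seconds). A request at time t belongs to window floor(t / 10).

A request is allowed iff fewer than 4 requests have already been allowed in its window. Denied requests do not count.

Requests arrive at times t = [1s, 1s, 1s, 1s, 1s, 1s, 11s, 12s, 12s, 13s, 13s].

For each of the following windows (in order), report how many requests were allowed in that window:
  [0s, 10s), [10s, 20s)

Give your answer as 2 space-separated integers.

Processing requests:
  req#1 t=1s (window 0): ALLOW
  req#2 t=1s (window 0): ALLOW
  req#3 t=1s (window 0): ALLOW
  req#4 t=1s (window 0): ALLOW
  req#5 t=1s (window 0): DENY
  req#6 t=1s (window 0): DENY
  req#7 t=11s (window 1): ALLOW
  req#8 t=12s (window 1): ALLOW
  req#9 t=12s (window 1): ALLOW
  req#10 t=13s (window 1): ALLOW
  req#11 t=13s (window 1): DENY

Allowed counts by window: 4 4

Answer: 4 4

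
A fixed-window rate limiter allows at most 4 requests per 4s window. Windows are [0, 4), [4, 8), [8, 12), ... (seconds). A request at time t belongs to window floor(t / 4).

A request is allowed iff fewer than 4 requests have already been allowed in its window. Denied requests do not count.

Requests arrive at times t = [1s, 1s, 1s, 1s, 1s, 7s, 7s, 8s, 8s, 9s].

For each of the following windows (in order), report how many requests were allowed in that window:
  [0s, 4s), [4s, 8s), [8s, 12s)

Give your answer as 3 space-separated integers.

Processing requests:
  req#1 t=1s (window 0): ALLOW
  req#2 t=1s (window 0): ALLOW
  req#3 t=1s (window 0): ALLOW
  req#4 t=1s (window 0): ALLOW
  req#5 t=1s (window 0): DENY
  req#6 t=7s (window 1): ALLOW
  req#7 t=7s (window 1): ALLOW
  req#8 t=8s (window 2): ALLOW
  req#9 t=8s (window 2): ALLOW
  req#10 t=9s (window 2): ALLOW

Allowed counts by window: 4 2 3

Answer: 4 2 3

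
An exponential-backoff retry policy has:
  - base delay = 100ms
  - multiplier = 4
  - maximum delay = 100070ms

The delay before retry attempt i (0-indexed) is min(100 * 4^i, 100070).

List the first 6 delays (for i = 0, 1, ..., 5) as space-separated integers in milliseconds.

Answer: 100 400 1600 6400 25600 100070

Derivation:
Computing each delay:
  i=0: min(100*4^0, 100070) = 100
  i=1: min(100*4^1, 100070) = 400
  i=2: min(100*4^2, 100070) = 1600
  i=3: min(100*4^3, 100070) = 6400
  i=4: min(100*4^4, 100070) = 25600
  i=5: min(100*4^5, 100070) = 100070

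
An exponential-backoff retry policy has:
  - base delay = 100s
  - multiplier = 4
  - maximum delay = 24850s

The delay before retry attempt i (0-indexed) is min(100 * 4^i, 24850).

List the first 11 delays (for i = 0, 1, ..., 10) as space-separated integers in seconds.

Answer: 100 400 1600 6400 24850 24850 24850 24850 24850 24850 24850

Derivation:
Computing each delay:
  i=0: min(100*4^0, 24850) = 100
  i=1: min(100*4^1, 24850) = 400
  i=2: min(100*4^2, 24850) = 1600
  i=3: min(100*4^3, 24850) = 6400
  i=4: min(100*4^4, 24850) = 24850
  i=5: min(100*4^5, 24850) = 24850
  i=6: min(100*4^6, 24850) = 24850
  i=7: min(100*4^7, 24850) = 24850
  i=8: min(100*4^8, 24850) = 24850
  i=9: min(100*4^9, 24850) = 24850
  i=10: min(100*4^10, 24850) = 24850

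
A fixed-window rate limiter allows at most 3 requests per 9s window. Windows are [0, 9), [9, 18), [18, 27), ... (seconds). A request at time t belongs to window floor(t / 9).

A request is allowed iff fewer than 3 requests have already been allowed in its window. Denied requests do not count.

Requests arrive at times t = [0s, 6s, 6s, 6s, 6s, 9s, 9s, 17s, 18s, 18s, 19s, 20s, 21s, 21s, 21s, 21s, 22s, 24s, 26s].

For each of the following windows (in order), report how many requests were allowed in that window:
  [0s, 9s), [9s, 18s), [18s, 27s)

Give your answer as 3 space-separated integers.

Processing requests:
  req#1 t=0s (window 0): ALLOW
  req#2 t=6s (window 0): ALLOW
  req#3 t=6s (window 0): ALLOW
  req#4 t=6s (window 0): DENY
  req#5 t=6s (window 0): DENY
  req#6 t=9s (window 1): ALLOW
  req#7 t=9s (window 1): ALLOW
  req#8 t=17s (window 1): ALLOW
  req#9 t=18s (window 2): ALLOW
  req#10 t=18s (window 2): ALLOW
  req#11 t=19s (window 2): ALLOW
  req#12 t=20s (window 2): DENY
  req#13 t=21s (window 2): DENY
  req#14 t=21s (window 2): DENY
  req#15 t=21s (window 2): DENY
  req#16 t=21s (window 2): DENY
  req#17 t=22s (window 2): DENY
  req#18 t=24s (window 2): DENY
  req#19 t=26s (window 2): DENY

Allowed counts by window: 3 3 3

Answer: 3 3 3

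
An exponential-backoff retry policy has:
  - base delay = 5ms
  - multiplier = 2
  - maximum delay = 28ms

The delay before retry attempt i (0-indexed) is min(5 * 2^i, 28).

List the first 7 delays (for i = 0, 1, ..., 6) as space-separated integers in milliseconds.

Answer: 5 10 20 28 28 28 28

Derivation:
Computing each delay:
  i=0: min(5*2^0, 28) = 5
  i=1: min(5*2^1, 28) = 10
  i=2: min(5*2^2, 28) = 20
  i=3: min(5*2^3, 28) = 28
  i=4: min(5*2^4, 28) = 28
  i=5: min(5*2^5, 28) = 28
  i=6: min(5*2^6, 28) = 28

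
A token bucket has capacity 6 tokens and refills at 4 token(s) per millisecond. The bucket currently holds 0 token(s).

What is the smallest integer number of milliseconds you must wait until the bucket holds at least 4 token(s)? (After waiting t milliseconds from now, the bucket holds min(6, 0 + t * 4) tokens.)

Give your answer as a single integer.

Need 0 + t * 4 >= 4, so t >= 4/4.
Smallest integer t = ceil(4/4) = 1.

Answer: 1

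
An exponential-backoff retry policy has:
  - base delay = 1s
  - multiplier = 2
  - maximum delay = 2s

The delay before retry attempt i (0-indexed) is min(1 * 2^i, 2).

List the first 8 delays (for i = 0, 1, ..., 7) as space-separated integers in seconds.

Answer: 1 2 2 2 2 2 2 2

Derivation:
Computing each delay:
  i=0: min(1*2^0, 2) = 1
  i=1: min(1*2^1, 2) = 2
  i=2: min(1*2^2, 2) = 2
  i=3: min(1*2^3, 2) = 2
  i=4: min(1*2^4, 2) = 2
  i=5: min(1*2^5, 2) = 2
  i=6: min(1*2^6, 2) = 2
  i=7: min(1*2^7, 2) = 2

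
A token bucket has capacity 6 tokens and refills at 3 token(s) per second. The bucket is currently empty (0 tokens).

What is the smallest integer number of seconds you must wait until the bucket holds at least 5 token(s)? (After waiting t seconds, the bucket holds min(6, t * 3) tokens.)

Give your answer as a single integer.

Answer: 2

Derivation:
Need t * 3 >= 5, so t >= 5/3.
Smallest integer t = ceil(5/3) = 2.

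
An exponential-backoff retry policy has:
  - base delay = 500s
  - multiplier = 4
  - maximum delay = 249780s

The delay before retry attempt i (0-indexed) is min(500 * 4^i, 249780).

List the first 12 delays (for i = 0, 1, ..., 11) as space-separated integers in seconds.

Computing each delay:
  i=0: min(500*4^0, 249780) = 500
  i=1: min(500*4^1, 249780) = 2000
  i=2: min(500*4^2, 249780) = 8000
  i=3: min(500*4^3, 249780) = 32000
  i=4: min(500*4^4, 249780) = 128000
  i=5: min(500*4^5, 249780) = 249780
  i=6: min(500*4^6, 249780) = 249780
  i=7: min(500*4^7, 249780) = 249780
  i=8: min(500*4^8, 249780) = 249780
  i=9: min(500*4^9, 249780) = 249780
  i=10: min(500*4^10, 249780) = 249780
  i=11: min(500*4^11, 249780) = 249780

Answer: 500 2000 8000 32000 128000 249780 249780 249780 249780 249780 249780 249780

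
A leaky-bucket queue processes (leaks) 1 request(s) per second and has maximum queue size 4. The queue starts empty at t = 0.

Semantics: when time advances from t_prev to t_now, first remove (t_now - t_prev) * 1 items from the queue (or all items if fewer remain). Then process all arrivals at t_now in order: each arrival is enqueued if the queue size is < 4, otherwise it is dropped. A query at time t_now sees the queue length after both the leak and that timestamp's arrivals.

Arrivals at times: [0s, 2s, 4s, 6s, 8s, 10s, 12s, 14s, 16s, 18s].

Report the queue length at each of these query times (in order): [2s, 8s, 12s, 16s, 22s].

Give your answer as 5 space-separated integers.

Queue lengths at query times:
  query t=2s: backlog = 1
  query t=8s: backlog = 1
  query t=12s: backlog = 1
  query t=16s: backlog = 1
  query t=22s: backlog = 0

Answer: 1 1 1 1 0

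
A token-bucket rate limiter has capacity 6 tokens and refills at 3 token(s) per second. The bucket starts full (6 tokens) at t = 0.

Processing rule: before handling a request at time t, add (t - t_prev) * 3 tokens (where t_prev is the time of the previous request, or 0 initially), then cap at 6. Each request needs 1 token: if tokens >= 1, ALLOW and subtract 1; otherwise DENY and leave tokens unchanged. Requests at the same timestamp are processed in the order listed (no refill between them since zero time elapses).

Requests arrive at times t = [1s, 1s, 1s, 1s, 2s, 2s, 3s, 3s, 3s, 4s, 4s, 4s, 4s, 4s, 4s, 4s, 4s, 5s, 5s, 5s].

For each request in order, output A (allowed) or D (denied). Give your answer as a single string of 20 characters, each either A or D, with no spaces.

Answer: AAAAAAAAAAAAAAADDAAA

Derivation:
Simulating step by step:
  req#1 t=1s: ALLOW
  req#2 t=1s: ALLOW
  req#3 t=1s: ALLOW
  req#4 t=1s: ALLOW
  req#5 t=2s: ALLOW
  req#6 t=2s: ALLOW
  req#7 t=3s: ALLOW
  req#8 t=3s: ALLOW
  req#9 t=3s: ALLOW
  req#10 t=4s: ALLOW
  req#11 t=4s: ALLOW
  req#12 t=4s: ALLOW
  req#13 t=4s: ALLOW
  req#14 t=4s: ALLOW
  req#15 t=4s: ALLOW
  req#16 t=4s: DENY
  req#17 t=4s: DENY
  req#18 t=5s: ALLOW
  req#19 t=5s: ALLOW
  req#20 t=5s: ALLOW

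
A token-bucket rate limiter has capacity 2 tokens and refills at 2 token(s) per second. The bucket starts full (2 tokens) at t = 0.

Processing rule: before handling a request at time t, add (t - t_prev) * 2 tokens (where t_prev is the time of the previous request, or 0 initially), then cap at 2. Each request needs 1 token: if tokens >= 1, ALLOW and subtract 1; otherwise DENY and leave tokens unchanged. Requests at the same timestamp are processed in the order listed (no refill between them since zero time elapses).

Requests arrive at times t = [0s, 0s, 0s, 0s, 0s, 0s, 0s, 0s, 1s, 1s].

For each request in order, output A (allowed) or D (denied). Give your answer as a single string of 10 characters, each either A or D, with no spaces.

Answer: AADDDDDDAA

Derivation:
Simulating step by step:
  req#1 t=0s: ALLOW
  req#2 t=0s: ALLOW
  req#3 t=0s: DENY
  req#4 t=0s: DENY
  req#5 t=0s: DENY
  req#6 t=0s: DENY
  req#7 t=0s: DENY
  req#8 t=0s: DENY
  req#9 t=1s: ALLOW
  req#10 t=1s: ALLOW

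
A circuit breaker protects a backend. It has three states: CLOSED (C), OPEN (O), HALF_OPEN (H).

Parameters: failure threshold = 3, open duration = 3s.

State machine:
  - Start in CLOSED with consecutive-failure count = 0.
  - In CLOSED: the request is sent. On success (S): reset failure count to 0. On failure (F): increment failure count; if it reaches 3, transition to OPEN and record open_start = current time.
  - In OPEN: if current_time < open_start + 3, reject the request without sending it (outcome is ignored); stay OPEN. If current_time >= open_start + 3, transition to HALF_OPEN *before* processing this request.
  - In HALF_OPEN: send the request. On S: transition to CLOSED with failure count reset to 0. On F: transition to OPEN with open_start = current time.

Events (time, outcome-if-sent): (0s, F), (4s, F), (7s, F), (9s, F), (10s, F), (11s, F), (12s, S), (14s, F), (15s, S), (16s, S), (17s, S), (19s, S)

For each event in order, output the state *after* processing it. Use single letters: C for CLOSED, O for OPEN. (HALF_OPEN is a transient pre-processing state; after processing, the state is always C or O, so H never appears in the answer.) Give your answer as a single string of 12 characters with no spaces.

State after each event:
  event#1 t=0s outcome=F: state=CLOSED
  event#2 t=4s outcome=F: state=CLOSED
  event#3 t=7s outcome=F: state=OPEN
  event#4 t=9s outcome=F: state=OPEN
  event#5 t=10s outcome=F: state=OPEN
  event#6 t=11s outcome=F: state=OPEN
  event#7 t=12s outcome=S: state=OPEN
  event#8 t=14s outcome=F: state=OPEN
  event#9 t=15s outcome=S: state=OPEN
  event#10 t=16s outcome=S: state=OPEN
  event#11 t=17s outcome=S: state=CLOSED
  event#12 t=19s outcome=S: state=CLOSED

Answer: CCOOOOOOOOCC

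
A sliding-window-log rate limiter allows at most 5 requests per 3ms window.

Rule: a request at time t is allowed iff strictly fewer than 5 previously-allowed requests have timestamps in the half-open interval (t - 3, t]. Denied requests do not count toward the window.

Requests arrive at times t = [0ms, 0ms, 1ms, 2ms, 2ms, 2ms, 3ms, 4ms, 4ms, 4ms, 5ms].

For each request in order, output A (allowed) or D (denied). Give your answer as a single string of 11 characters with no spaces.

Answer: AAAAADAAADA

Derivation:
Tracking allowed requests in the window:
  req#1 t=0ms: ALLOW
  req#2 t=0ms: ALLOW
  req#3 t=1ms: ALLOW
  req#4 t=2ms: ALLOW
  req#5 t=2ms: ALLOW
  req#6 t=2ms: DENY
  req#7 t=3ms: ALLOW
  req#8 t=4ms: ALLOW
  req#9 t=4ms: ALLOW
  req#10 t=4ms: DENY
  req#11 t=5ms: ALLOW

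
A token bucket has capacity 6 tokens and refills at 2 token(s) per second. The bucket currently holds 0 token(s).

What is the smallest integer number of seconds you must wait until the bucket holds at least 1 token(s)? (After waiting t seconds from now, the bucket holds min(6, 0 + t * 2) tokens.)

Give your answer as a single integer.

Need 0 + t * 2 >= 1, so t >= 1/2.
Smallest integer t = ceil(1/2) = 1.

Answer: 1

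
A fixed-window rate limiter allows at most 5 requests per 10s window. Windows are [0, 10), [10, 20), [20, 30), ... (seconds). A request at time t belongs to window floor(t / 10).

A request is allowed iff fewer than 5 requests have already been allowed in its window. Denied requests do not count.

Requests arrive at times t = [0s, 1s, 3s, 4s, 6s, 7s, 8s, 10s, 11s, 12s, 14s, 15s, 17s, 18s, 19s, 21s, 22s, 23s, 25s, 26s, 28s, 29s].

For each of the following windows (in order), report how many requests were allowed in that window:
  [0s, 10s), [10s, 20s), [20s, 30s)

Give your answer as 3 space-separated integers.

Processing requests:
  req#1 t=0s (window 0): ALLOW
  req#2 t=1s (window 0): ALLOW
  req#3 t=3s (window 0): ALLOW
  req#4 t=4s (window 0): ALLOW
  req#5 t=6s (window 0): ALLOW
  req#6 t=7s (window 0): DENY
  req#7 t=8s (window 0): DENY
  req#8 t=10s (window 1): ALLOW
  req#9 t=11s (window 1): ALLOW
  req#10 t=12s (window 1): ALLOW
  req#11 t=14s (window 1): ALLOW
  req#12 t=15s (window 1): ALLOW
  req#13 t=17s (window 1): DENY
  req#14 t=18s (window 1): DENY
  req#15 t=19s (window 1): DENY
  req#16 t=21s (window 2): ALLOW
  req#17 t=22s (window 2): ALLOW
  req#18 t=23s (window 2): ALLOW
  req#19 t=25s (window 2): ALLOW
  req#20 t=26s (window 2): ALLOW
  req#21 t=28s (window 2): DENY
  req#22 t=29s (window 2): DENY

Allowed counts by window: 5 5 5

Answer: 5 5 5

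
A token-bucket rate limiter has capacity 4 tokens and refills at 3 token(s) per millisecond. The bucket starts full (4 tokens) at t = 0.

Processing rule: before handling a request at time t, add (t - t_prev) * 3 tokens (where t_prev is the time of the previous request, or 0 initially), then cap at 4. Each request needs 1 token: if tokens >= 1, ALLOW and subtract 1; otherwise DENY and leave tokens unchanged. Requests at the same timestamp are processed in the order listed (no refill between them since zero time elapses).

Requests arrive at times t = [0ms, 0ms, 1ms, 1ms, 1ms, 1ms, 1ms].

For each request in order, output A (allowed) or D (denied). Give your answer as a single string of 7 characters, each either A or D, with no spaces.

Simulating step by step:
  req#1 t=0ms: ALLOW
  req#2 t=0ms: ALLOW
  req#3 t=1ms: ALLOW
  req#4 t=1ms: ALLOW
  req#5 t=1ms: ALLOW
  req#6 t=1ms: ALLOW
  req#7 t=1ms: DENY

Answer: AAAAAAD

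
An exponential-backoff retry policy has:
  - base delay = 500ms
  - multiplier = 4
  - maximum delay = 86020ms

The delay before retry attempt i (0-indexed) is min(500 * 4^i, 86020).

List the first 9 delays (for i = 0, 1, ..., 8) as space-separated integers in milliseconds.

Answer: 500 2000 8000 32000 86020 86020 86020 86020 86020

Derivation:
Computing each delay:
  i=0: min(500*4^0, 86020) = 500
  i=1: min(500*4^1, 86020) = 2000
  i=2: min(500*4^2, 86020) = 8000
  i=3: min(500*4^3, 86020) = 32000
  i=4: min(500*4^4, 86020) = 86020
  i=5: min(500*4^5, 86020) = 86020
  i=6: min(500*4^6, 86020) = 86020
  i=7: min(500*4^7, 86020) = 86020
  i=8: min(500*4^8, 86020) = 86020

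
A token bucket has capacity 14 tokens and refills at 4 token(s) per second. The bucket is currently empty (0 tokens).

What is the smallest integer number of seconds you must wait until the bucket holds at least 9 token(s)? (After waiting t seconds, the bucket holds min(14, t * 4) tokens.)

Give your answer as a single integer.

Answer: 3

Derivation:
Need t * 4 >= 9, so t >= 9/4.
Smallest integer t = ceil(9/4) = 3.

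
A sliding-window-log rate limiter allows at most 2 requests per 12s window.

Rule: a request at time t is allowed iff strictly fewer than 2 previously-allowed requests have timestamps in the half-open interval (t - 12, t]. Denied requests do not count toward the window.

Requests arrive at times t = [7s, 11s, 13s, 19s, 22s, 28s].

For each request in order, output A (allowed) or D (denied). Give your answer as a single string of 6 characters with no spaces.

Tracking allowed requests in the window:
  req#1 t=7s: ALLOW
  req#2 t=11s: ALLOW
  req#3 t=13s: DENY
  req#4 t=19s: ALLOW
  req#5 t=22s: DENY
  req#6 t=28s: ALLOW

Answer: AADADA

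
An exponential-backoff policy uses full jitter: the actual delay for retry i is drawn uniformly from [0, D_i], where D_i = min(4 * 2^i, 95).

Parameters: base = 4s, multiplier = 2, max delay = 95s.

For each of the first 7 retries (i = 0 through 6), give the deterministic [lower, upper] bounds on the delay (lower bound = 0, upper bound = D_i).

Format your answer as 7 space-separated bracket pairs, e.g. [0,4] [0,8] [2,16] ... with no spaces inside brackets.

Answer: [0,4] [0,8] [0,16] [0,32] [0,64] [0,95] [0,95]

Derivation:
Computing bounds per retry:
  i=0: D_i=min(4*2^0,95)=4, bounds=[0,4]
  i=1: D_i=min(4*2^1,95)=8, bounds=[0,8]
  i=2: D_i=min(4*2^2,95)=16, bounds=[0,16]
  i=3: D_i=min(4*2^3,95)=32, bounds=[0,32]
  i=4: D_i=min(4*2^4,95)=64, bounds=[0,64]
  i=5: D_i=min(4*2^5,95)=95, bounds=[0,95]
  i=6: D_i=min(4*2^6,95)=95, bounds=[0,95]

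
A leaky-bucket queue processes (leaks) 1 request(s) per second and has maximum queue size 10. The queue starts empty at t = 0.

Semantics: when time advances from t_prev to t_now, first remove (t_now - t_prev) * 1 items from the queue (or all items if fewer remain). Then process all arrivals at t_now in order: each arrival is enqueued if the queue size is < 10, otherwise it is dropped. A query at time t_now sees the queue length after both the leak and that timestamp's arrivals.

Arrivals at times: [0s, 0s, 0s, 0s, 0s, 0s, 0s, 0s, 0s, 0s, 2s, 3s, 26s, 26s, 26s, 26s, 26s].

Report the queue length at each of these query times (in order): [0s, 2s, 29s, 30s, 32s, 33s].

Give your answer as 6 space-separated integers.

Answer: 10 9 2 1 0 0

Derivation:
Queue lengths at query times:
  query t=0s: backlog = 10
  query t=2s: backlog = 9
  query t=29s: backlog = 2
  query t=30s: backlog = 1
  query t=32s: backlog = 0
  query t=33s: backlog = 0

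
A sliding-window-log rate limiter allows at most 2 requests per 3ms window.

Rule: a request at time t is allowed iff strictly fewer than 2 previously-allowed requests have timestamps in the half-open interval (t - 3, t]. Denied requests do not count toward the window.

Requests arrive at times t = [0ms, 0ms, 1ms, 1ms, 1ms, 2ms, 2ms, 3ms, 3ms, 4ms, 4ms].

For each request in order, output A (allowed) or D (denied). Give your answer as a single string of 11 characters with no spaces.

Tracking allowed requests in the window:
  req#1 t=0ms: ALLOW
  req#2 t=0ms: ALLOW
  req#3 t=1ms: DENY
  req#4 t=1ms: DENY
  req#5 t=1ms: DENY
  req#6 t=2ms: DENY
  req#7 t=2ms: DENY
  req#8 t=3ms: ALLOW
  req#9 t=3ms: ALLOW
  req#10 t=4ms: DENY
  req#11 t=4ms: DENY

Answer: AADDDDDAADD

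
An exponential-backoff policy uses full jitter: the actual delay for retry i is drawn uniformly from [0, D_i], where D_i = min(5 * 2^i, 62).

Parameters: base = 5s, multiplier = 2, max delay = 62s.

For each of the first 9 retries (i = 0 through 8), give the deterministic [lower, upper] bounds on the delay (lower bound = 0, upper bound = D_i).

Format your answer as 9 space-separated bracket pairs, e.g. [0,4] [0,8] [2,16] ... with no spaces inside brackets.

Answer: [0,5] [0,10] [0,20] [0,40] [0,62] [0,62] [0,62] [0,62] [0,62]

Derivation:
Computing bounds per retry:
  i=0: D_i=min(5*2^0,62)=5, bounds=[0,5]
  i=1: D_i=min(5*2^1,62)=10, bounds=[0,10]
  i=2: D_i=min(5*2^2,62)=20, bounds=[0,20]
  i=3: D_i=min(5*2^3,62)=40, bounds=[0,40]
  i=4: D_i=min(5*2^4,62)=62, bounds=[0,62]
  i=5: D_i=min(5*2^5,62)=62, bounds=[0,62]
  i=6: D_i=min(5*2^6,62)=62, bounds=[0,62]
  i=7: D_i=min(5*2^7,62)=62, bounds=[0,62]
  i=8: D_i=min(5*2^8,62)=62, bounds=[0,62]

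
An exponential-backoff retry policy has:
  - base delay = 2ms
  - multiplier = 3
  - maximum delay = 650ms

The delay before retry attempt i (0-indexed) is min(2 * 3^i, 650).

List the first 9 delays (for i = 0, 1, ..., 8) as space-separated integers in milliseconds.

Computing each delay:
  i=0: min(2*3^0, 650) = 2
  i=1: min(2*3^1, 650) = 6
  i=2: min(2*3^2, 650) = 18
  i=3: min(2*3^3, 650) = 54
  i=4: min(2*3^4, 650) = 162
  i=5: min(2*3^5, 650) = 486
  i=6: min(2*3^6, 650) = 650
  i=7: min(2*3^7, 650) = 650
  i=8: min(2*3^8, 650) = 650

Answer: 2 6 18 54 162 486 650 650 650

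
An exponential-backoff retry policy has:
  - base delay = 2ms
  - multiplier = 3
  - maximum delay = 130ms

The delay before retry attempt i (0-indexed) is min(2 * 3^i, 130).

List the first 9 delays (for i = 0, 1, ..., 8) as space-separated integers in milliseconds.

Computing each delay:
  i=0: min(2*3^0, 130) = 2
  i=1: min(2*3^1, 130) = 6
  i=2: min(2*3^2, 130) = 18
  i=3: min(2*3^3, 130) = 54
  i=4: min(2*3^4, 130) = 130
  i=5: min(2*3^5, 130) = 130
  i=6: min(2*3^6, 130) = 130
  i=7: min(2*3^7, 130) = 130
  i=8: min(2*3^8, 130) = 130

Answer: 2 6 18 54 130 130 130 130 130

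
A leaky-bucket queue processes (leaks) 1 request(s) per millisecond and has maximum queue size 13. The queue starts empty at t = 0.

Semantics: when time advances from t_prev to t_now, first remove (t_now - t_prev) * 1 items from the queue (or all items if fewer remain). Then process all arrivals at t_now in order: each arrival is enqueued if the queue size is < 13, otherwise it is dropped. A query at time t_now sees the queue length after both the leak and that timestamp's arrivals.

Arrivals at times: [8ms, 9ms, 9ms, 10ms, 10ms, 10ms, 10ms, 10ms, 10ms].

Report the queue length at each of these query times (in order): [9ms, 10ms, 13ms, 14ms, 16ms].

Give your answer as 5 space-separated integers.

Answer: 2 7 4 3 1

Derivation:
Queue lengths at query times:
  query t=9ms: backlog = 2
  query t=10ms: backlog = 7
  query t=13ms: backlog = 4
  query t=14ms: backlog = 3
  query t=16ms: backlog = 1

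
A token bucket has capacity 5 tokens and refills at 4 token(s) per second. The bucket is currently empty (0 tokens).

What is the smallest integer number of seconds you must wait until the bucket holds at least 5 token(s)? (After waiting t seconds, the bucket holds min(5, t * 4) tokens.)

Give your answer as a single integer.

Need t * 4 >= 5, so t >= 5/4.
Smallest integer t = ceil(5/4) = 2.

Answer: 2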